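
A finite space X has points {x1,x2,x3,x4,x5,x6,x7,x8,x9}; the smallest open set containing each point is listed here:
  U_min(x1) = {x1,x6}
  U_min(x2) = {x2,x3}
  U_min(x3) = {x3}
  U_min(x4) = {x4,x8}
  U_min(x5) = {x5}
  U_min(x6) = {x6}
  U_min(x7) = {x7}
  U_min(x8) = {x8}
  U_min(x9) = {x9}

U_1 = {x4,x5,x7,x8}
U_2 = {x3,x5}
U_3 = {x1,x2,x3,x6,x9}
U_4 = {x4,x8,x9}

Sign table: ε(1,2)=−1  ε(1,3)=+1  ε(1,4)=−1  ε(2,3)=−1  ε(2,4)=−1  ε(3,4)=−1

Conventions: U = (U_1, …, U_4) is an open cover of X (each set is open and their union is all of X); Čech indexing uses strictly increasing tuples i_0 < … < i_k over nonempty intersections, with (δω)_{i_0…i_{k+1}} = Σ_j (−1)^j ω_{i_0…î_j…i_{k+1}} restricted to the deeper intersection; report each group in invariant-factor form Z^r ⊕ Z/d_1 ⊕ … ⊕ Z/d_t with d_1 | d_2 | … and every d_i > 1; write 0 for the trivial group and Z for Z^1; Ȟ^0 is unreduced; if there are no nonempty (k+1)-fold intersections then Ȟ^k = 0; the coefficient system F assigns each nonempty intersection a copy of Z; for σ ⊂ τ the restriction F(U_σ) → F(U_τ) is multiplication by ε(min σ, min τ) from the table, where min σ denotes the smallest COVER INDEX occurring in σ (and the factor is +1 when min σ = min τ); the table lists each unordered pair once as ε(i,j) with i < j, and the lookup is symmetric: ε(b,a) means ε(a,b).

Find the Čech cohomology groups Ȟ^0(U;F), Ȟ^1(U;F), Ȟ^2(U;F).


nonempty intersections:
  U12={x5} U14={x4,x8} U23={x3} U34={x9}
C dims 4,4; δ0: rk 3, SNF 1^3
Ȟ^0: (4−3)−0=1 ⇒ Z
Ȟ^1: (4−0)−3=1 ⇒ Z
Ȟ^2: (0−0)−0=0 ⇒ 0

Ȟ^0 ≅ Z; Ȟ^1 ≅ Z; Ȟ^2 ≅ 0


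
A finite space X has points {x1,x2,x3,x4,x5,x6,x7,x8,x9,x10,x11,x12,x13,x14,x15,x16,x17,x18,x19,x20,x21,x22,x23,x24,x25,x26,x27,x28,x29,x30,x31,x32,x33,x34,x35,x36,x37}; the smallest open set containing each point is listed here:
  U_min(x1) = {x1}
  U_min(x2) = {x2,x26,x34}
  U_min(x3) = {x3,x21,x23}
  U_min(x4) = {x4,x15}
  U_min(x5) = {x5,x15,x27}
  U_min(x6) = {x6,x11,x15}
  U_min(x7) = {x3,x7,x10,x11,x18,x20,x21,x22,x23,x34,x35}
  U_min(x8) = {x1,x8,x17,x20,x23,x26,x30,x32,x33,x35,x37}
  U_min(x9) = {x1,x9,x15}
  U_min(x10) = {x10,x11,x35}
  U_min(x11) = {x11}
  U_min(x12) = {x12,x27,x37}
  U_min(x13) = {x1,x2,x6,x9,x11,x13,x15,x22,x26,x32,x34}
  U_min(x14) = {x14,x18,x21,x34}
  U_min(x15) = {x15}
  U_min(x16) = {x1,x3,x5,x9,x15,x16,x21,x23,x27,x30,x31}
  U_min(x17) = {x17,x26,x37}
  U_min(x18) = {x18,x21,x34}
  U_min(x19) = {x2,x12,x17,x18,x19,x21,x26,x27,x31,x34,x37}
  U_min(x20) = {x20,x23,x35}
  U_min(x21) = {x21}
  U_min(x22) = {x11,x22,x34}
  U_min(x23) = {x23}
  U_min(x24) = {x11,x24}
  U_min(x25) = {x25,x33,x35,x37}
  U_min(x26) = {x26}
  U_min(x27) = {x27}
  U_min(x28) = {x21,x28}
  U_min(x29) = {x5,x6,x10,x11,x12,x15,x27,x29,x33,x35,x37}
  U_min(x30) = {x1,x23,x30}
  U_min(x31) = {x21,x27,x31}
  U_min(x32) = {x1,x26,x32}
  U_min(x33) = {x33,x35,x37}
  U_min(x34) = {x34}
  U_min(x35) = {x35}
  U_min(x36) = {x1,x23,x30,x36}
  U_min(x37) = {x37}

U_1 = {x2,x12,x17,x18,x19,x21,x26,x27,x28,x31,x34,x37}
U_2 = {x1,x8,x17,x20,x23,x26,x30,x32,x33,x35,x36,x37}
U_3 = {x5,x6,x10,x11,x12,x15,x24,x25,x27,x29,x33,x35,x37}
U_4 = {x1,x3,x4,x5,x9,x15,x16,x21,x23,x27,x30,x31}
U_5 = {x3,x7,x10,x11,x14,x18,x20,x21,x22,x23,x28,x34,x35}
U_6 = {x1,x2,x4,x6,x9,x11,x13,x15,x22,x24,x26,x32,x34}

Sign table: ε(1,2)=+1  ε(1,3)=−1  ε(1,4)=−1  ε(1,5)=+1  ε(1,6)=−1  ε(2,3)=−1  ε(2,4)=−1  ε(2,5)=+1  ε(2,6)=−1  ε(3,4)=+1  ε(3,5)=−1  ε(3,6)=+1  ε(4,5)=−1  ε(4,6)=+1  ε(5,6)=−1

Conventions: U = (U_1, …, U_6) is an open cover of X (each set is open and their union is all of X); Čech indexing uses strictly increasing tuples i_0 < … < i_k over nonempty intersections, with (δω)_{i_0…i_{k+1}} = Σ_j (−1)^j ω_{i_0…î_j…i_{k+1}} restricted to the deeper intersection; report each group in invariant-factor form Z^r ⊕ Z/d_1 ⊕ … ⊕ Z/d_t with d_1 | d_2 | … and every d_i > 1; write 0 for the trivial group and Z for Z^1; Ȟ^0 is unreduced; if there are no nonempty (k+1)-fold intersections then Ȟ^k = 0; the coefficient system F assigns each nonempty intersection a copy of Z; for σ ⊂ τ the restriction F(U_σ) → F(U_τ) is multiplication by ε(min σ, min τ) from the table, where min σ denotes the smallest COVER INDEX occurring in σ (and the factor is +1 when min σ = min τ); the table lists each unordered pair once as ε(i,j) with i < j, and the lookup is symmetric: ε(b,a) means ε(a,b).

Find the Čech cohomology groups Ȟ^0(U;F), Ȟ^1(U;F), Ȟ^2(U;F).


cover nerve:
  U12={x17,x26,x37} U13={x12,x27,x37} U14={x21,x27,x31} U15={x18,x21,x28,x34} U16={x2,x26,x34} U23={x33,x35,x37} U24={x1,x23,x30} U25={x20,x23,x35} U26={x1,x26,x32} U34={x5,x15,x27} U35={x10,x11,x35} U36={x6,x11,x15,x24} U45={x3,x21,x23} U46={x1,x4,x9,x15} U56={x11,x22,x34}
  U123={x37} U126={x26} U134={x27} U145={x21} U156={x34} U235={x35} U245={x23} U246={x1} U346={x15} U356={x11}
C dims 6,15,10; δ0: rk 5, SNF 1^5; δ1: rk 10, SNF 1^9·2
Ȟ^0: (6−5)−0=1 ⇒ Z
Ȟ^1: (15−10)−5=0 ⇒ 0
Ȟ^2: (10−0)−10=0 plus torsion [2] ⇒ Z/2

Ȟ^0 = Z, Ȟ^1 = 0, Ȟ^2 = Z/2


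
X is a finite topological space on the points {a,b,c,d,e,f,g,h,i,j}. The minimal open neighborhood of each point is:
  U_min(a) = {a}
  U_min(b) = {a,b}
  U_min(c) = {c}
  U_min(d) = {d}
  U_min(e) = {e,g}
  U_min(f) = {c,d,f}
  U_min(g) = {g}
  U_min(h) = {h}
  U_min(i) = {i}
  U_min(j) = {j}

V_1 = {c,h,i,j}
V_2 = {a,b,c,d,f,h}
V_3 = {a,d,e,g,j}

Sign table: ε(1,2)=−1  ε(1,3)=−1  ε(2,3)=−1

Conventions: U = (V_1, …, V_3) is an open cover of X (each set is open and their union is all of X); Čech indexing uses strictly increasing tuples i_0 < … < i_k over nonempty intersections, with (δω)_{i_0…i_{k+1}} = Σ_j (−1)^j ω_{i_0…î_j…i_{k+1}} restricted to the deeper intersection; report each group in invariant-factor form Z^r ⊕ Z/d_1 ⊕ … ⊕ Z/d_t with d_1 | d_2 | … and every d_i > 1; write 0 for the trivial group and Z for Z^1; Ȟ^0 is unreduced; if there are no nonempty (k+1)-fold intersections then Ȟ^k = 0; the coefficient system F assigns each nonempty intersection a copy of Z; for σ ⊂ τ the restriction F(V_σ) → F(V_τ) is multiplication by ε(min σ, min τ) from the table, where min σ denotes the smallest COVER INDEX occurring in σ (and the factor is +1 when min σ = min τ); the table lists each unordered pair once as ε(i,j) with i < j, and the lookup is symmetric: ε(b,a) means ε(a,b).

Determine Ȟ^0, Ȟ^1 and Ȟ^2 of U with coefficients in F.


intersection data:
  V12={c,h} V13={j} V23={a,d}
C dims 3,3; δ0: rk 3, SNF 1^2·2
Ȟ^0 = (3 − 3) − 0 = 0, so Ȟ^0 ≅ 0
Ȟ^1 = (3 − 0) − 3 = 0 plus torsion [2], so Ȟ^1 ≅ Z/2
Ȟ^2 = (0 − 0) − 0 = 0, so Ȟ^2 ≅ 0

Ȟ^0(U;F) ≅ 0; Ȟ^1(U;F) ≅ Z/2; Ȟ^2(U;F) ≅ 0


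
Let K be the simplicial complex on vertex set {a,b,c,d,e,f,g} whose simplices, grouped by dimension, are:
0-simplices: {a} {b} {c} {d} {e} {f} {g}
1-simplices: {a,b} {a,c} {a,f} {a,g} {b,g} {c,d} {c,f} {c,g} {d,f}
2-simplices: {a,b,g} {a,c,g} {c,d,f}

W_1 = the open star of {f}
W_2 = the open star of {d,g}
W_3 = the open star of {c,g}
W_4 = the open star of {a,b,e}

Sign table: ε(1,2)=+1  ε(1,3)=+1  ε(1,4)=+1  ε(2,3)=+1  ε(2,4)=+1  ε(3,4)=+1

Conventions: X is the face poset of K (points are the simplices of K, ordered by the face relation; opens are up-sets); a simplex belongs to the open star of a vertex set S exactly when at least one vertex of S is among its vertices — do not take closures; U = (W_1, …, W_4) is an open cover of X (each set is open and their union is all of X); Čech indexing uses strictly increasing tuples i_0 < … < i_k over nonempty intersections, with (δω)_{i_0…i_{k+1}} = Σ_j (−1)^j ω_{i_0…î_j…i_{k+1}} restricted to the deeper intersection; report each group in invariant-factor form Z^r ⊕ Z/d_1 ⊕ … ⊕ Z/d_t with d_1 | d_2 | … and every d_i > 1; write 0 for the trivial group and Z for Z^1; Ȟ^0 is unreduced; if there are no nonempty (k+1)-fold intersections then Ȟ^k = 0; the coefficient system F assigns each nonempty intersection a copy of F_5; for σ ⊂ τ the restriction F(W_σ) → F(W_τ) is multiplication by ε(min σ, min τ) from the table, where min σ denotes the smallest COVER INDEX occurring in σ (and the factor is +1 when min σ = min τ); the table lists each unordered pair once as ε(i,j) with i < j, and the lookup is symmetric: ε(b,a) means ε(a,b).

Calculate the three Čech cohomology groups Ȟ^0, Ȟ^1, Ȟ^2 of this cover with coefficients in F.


nonempty intersections:
  W1={{f},{a,f},{c,f},{d,f},{c,d,f}} W2={{d},{g},{a,g},{b,g},{c,d},{c,g},{d,f},{a,b,g},{a,c,g},{c,d,f}} W3={{c},{g},{a,c},{a,g},{b,g},{c,d},{c,f},{c,g},{a,b,g},{a,c,g},{c,d,f}} W4={{a},{b},{e},{a,b},{a,c},{a,f},{a,g},{b,g},{a,b,g},{a,c,g}}
  W12={{d,f},{c,d,f}} W13={{c,f},{c,d,f}} W14={{a,f}} W23={{g},{a,g},{b,g},{c,d},{c,g},{a,b,g},{a,c,g},{c,d,f}} W24={{a,g},{b,g},{a,b,g},{a,c,g}} W34={{a,c},{a,g},{b,g},{a,b,g},{a,c,g}}
  W123={{c,d,f}} W234={{a,g},{b,g},{a,b,g},{a,c,g}}
C dims 4,6,2; δ0: rk_F5 3; δ1: rk_F5 2
Ȟ^0: (4−3)−0=1 ⇒ Z/5
Ȟ^1: (6−2)−3=1 ⇒ Z/5
Ȟ^2: (2−0)−2=0 ⇒ 0

Ȟ^0 = Z/5; Ȟ^1 = Z/5; Ȟ^2 = 0


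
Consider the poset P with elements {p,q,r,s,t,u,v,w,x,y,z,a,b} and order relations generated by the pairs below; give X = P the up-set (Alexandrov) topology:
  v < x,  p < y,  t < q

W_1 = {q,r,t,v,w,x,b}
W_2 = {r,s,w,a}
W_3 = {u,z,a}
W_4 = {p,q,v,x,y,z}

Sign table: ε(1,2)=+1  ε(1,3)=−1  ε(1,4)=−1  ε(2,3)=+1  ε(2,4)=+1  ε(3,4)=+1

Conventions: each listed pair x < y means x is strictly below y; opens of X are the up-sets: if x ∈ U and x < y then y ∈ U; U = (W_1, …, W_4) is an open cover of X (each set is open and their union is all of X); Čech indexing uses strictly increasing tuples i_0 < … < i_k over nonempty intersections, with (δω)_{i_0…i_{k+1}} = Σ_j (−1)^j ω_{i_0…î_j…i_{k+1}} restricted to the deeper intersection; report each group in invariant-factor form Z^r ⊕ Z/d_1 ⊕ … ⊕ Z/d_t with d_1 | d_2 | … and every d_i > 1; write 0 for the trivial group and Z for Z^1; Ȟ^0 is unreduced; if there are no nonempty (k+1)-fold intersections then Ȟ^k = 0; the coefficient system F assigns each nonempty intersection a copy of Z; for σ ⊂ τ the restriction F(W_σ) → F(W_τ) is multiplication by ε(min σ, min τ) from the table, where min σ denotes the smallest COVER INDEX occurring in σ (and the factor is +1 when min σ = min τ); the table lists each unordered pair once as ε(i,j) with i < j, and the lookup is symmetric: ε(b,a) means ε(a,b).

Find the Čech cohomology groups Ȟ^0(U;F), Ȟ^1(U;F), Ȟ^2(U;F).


Ȟ^0(U;F) ≅ 0, Ȟ^1(U;F) ≅ Z/2 and Ȟ^2(U;F) ≅ 0

cover nerve:
  W12={r,w} W14={q,v,x} W23={a} W34={z}
C dims 4,4; δ0: rk 4, SNF 1^3·2
Ȟ^0: (4−4)−0=0 ⇒ 0
Ȟ^1: (4−0)−4=0 plus torsion [2] ⇒ Z/2
Ȟ^2: (0−0)−0=0 ⇒ 0


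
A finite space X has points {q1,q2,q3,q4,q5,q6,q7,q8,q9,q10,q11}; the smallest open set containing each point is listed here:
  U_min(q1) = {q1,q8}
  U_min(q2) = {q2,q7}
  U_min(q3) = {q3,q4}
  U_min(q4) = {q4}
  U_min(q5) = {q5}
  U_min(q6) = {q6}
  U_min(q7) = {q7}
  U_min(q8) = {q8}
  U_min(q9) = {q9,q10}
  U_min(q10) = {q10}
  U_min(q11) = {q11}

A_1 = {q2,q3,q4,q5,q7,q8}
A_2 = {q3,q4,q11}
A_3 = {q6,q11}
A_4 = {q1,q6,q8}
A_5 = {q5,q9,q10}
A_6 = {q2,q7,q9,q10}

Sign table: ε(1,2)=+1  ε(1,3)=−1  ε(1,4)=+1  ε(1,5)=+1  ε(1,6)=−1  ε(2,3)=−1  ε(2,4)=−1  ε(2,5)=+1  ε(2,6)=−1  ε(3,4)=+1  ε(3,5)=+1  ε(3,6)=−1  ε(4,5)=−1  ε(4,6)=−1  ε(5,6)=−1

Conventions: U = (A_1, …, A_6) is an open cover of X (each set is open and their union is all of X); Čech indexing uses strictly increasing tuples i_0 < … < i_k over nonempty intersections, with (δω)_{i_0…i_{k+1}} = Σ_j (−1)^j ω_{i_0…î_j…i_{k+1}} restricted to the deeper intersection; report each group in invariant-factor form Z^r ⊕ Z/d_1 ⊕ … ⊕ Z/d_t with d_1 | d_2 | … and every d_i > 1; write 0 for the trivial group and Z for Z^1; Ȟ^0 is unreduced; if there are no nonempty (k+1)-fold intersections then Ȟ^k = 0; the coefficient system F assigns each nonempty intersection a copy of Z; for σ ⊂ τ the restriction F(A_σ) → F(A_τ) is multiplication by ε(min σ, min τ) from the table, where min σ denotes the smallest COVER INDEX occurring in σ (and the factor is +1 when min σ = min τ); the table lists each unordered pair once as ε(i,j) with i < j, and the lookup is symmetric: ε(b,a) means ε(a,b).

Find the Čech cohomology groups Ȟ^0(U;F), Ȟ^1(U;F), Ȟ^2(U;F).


nerve of the cover:
  A12={q3,q4} A14={q8} A15={q5} A16={q2,q7} A23={q11} A34={q6} A56={q9,q10}
C dims 6,7; δ0: rk 6, SNF 1^5·2
Ȟ^0 = (6 − 6) − 0 = 0, so Ȟ^0 ≅ 0
Ȟ^1 = (7 − 0) − 6 = 1 plus torsion [2], so Ȟ^1 ≅ Z ⊕ Z/2
Ȟ^2 = (0 − 0) − 0 = 0, so Ȟ^2 ≅ 0

Ȟ^0 ≅ 0,  Ȟ^1 ≅ Z ⊕ Z/2,  Ȟ^2 ≅ 0


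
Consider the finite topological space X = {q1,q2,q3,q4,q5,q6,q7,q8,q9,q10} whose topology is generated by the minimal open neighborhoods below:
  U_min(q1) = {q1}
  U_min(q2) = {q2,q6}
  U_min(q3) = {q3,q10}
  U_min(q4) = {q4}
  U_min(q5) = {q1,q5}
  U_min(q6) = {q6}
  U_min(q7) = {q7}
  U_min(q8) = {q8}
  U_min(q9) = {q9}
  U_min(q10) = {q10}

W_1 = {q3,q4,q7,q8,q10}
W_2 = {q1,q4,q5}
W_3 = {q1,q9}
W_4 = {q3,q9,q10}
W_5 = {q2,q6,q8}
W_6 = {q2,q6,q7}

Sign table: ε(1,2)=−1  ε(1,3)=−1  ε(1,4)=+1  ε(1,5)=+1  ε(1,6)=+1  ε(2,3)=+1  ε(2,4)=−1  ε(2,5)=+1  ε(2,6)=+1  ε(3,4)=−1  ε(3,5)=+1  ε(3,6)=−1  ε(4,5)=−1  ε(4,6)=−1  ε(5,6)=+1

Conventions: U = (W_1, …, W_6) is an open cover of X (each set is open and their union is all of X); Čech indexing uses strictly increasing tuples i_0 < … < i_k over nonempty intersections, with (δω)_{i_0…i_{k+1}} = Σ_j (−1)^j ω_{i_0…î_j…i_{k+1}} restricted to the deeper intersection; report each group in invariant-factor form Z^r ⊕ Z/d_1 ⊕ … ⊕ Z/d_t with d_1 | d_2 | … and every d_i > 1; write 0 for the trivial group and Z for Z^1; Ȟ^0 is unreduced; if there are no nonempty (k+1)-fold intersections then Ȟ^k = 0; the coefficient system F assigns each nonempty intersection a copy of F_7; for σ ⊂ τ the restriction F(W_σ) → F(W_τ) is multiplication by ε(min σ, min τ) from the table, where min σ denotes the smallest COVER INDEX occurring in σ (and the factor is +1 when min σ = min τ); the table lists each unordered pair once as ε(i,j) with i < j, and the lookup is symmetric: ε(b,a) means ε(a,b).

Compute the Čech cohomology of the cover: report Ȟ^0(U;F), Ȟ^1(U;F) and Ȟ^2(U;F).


Ȟ^0(U;F) ≅ Z/7, Ȟ^1(U;F) ≅ Z/7 ⊕ Z/7 and Ȟ^2(U;F) ≅ 0

intersection data:
  W12={q4} W14={q3,q10} W15={q8} W16={q7} W23={q1} W34={q9} W56={q2,q6}
C dims 6,7; δ0: rk_F7 5
Ȟ^0 = (6 − 5) − 0 = 1, so Ȟ^0 ≅ Z/7
Ȟ^1 = (7 − 0) − 5 = 2, so Ȟ^1 ≅ Z/7 ⊕ Z/7
Ȟ^2 = (0 − 0) − 0 = 0, so Ȟ^2 ≅ 0


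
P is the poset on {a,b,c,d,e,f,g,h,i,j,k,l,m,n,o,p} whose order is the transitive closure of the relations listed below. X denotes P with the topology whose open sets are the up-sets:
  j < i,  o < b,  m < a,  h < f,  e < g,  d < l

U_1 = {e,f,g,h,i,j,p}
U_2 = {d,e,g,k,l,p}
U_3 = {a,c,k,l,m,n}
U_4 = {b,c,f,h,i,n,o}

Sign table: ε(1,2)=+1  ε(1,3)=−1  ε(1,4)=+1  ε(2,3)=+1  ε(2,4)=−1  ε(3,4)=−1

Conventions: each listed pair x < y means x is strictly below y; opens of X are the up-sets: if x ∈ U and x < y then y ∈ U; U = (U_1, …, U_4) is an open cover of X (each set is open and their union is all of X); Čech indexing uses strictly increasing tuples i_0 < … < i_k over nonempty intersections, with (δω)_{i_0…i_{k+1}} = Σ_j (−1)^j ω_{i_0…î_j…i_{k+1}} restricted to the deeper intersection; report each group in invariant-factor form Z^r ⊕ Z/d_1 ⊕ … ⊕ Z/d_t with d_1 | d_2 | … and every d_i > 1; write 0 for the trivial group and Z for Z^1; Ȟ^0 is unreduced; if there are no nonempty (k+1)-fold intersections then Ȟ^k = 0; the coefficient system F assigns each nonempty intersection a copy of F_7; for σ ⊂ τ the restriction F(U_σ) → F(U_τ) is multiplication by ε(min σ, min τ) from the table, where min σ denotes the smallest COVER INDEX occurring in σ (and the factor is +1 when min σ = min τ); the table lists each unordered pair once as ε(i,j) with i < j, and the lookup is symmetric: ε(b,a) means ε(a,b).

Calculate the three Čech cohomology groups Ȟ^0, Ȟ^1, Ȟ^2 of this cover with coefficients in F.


Ȟ^0 = 0; Ȟ^1 = 0; Ȟ^2 = 0

nonempty intersections:
  U12={e,g,p} U14={f,h,i} U23={k,l} U34={c,n}
C dims 4,4; δ0: rk_F7 4
Ȟ^0: (4−4)−0=0 ⇒ 0
Ȟ^1: (4−0)−4=0 ⇒ 0
Ȟ^2: (0−0)−0=0 ⇒ 0


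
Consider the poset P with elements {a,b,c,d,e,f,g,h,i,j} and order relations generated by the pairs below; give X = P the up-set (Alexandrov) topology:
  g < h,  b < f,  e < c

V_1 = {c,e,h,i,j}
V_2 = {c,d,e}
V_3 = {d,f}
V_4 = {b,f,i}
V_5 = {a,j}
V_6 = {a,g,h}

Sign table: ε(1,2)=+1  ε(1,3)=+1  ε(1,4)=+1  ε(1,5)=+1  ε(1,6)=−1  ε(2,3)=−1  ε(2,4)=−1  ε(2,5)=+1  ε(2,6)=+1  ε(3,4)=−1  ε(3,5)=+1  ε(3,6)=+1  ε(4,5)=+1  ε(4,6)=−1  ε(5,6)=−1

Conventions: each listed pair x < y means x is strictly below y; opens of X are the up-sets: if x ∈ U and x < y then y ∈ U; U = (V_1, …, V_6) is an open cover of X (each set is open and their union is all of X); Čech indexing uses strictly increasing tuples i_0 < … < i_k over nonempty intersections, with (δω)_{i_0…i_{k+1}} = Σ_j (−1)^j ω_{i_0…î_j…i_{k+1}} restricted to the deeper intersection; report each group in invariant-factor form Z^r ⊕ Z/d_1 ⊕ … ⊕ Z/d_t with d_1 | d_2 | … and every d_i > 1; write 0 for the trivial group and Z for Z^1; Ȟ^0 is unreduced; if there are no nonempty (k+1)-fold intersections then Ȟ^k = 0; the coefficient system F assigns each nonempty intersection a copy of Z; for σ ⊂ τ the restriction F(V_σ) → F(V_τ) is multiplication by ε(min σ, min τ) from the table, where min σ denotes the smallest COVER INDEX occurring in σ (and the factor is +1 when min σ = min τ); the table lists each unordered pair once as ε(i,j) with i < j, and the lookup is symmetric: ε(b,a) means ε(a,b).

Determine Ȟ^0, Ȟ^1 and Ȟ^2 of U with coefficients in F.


Ȟ^0(U;F) ≅ Z, Ȟ^1(U;F) ≅ Z^2 and Ȟ^2(U;F) ≅ 0

nerve simplices:
  V12={c,e} V14={i} V15={j} V16={h} V23={d} V34={f} V56={a}
C dims 6,7; δ0: rk 5, SNF 1^5
degree 0: 6−5−0 = 1 → Ȟ^0 ≅ Z
degree 1: 7−0−5 = 2 → Ȟ^1 ≅ Z^2
degree 2: 0−0−0 = 0 → Ȟ^2 ≅ 0


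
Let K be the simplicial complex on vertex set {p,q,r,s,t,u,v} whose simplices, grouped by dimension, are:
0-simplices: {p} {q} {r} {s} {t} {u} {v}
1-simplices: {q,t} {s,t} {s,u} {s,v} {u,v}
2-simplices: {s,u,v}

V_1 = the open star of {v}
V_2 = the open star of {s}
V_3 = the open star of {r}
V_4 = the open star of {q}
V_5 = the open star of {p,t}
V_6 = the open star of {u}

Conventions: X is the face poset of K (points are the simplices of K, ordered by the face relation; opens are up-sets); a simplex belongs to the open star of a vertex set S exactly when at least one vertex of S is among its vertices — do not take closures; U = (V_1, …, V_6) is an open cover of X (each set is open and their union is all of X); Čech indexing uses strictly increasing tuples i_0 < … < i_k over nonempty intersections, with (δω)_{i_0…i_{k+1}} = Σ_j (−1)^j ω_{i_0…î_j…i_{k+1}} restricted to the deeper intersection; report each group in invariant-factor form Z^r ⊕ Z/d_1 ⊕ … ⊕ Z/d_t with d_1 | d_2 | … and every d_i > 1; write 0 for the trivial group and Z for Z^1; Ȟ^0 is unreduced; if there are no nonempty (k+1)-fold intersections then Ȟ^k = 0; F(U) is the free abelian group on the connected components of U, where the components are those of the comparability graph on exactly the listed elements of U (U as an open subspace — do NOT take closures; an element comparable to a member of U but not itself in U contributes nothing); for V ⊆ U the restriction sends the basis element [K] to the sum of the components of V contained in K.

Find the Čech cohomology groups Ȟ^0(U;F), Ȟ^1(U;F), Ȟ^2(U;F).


cover nerve:
  V1={{v},{s,v},{u,v},{s,u,v}} V2={{s},{s,t},{s,u},{s,v},{s,u,v}} V3={{r}} V4={{q},{q,t}} V5={{p},{t},{q,t},{s,t}} V6={{u},{s,u},{u,v},{s,u,v}}
  V12={{s,v},{s,u,v}} V16={{u,v},{s,u,v}} V25={{s,t}} V26={{s,u},{s,u,v}} V45={{q,t}}
  V126={{s,u,v}}
components per intersection:
  V1: {{v},{s,v},{u,v},{s,u,v}}
  V2: {{s},{s,t},{s,u},{s,v},{s,u,v}}
  V3: {{r}}
  V4: {{q},{q,t}}
  V5: {{p}} {{t},{q,t},{s,t}}
  V6: {{u},{s,u},{u,v},{s,u,v}}
  V12: {{s,v},{s,u,v}}
  V16: {{u,v},{s,u,v}}
  V25: {{s,t}}
  V26: {{s,u},{s,u,v}}
  V45: {{q,t}}
  V126: {{s,u,v}}
C dims 7,5,1; δ0: rk 4, SNF 1^4; δ1: rk 1, SNF 1^1
Ȟ^0: (7−4)−0=3 ⇒ Z^3
Ȟ^1: (5−1)−4=0 ⇒ 0
Ȟ^2: (1−0)−1=0 ⇒ 0

Ȟ^0(U;F) ≅ Z^3, Ȟ^1(U;F) ≅ 0, Ȟ^2(U;F) ≅ 0


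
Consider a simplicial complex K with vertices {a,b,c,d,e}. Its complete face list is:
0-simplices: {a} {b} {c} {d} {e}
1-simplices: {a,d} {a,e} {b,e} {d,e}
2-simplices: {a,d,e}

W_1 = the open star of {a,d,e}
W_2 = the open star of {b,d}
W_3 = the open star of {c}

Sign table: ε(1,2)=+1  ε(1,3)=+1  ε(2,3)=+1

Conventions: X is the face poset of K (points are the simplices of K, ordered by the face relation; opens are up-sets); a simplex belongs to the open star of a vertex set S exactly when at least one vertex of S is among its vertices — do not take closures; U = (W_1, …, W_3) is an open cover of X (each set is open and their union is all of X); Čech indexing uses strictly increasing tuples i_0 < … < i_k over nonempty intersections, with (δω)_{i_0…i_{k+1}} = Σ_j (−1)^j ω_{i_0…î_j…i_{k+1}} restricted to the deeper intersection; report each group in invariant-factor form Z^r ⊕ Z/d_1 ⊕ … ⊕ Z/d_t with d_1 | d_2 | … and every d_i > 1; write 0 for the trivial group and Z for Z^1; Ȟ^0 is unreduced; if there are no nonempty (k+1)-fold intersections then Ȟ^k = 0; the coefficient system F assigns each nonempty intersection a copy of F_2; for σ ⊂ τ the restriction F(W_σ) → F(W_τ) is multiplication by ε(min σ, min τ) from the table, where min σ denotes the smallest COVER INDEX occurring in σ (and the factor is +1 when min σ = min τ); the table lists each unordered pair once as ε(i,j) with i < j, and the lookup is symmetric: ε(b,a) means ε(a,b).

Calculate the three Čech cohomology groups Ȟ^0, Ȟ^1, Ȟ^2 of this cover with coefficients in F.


nonempty overlaps:
  W1={{a},{d},{e},{a,d},{a,e},{b,e},{d,e},{a,d,e}} W2={{b},{d},{a,d},{b,e},{d,e},{a,d,e}} W3={{c}}
  W12={{d},{a,d},{b,e},{d,e},{a,d,e}}
C dims 3,1; δ0: rk_F2 1
degree 0: 3−1−0 = 2 → Ȟ^0 ≅ Z/2 ⊕ Z/2
degree 1: 1−0−1 = 0 → Ȟ^1 ≅ 0
degree 2: 0−0−0 = 0 → Ȟ^2 ≅ 0

Ȟ^0(U;F) ≅ Z/2 ⊕ Z/2, Ȟ^1(U;F) ≅ 0 and Ȟ^2(U;F) ≅ 0


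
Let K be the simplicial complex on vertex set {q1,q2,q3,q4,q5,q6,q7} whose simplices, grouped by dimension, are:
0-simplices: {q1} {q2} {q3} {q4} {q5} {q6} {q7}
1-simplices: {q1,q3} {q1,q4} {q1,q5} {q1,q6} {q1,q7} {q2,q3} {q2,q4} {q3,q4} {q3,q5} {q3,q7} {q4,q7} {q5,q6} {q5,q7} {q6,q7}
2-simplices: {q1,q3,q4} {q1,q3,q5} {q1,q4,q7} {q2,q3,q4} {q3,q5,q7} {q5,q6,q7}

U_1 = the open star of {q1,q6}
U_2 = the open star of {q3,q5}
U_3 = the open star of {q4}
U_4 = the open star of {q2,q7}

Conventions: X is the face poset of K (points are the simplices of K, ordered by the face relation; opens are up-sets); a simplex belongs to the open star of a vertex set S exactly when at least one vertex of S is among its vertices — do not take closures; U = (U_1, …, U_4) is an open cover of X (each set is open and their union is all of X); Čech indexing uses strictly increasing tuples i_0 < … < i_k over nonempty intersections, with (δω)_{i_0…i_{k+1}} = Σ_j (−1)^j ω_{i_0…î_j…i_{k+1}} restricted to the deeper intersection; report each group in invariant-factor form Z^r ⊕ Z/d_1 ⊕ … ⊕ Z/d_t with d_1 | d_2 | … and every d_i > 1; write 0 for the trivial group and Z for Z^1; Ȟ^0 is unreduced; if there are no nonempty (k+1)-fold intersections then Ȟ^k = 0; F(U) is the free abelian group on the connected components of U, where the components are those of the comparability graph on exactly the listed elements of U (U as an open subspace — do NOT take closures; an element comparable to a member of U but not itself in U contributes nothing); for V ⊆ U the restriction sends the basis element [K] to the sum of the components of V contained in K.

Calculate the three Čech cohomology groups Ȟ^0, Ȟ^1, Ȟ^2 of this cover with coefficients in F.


Ȟ^0(U;F) ≅ Z; Ȟ^1(U;F) ≅ Z^2; Ȟ^2(U;F) ≅ 0

cover nerve:
  U1={{q1},{q6},{q1,q3},{q1,q4},{q1,q5},{q1,q6},{q1,q7},{q5,q6},{q6,q7},{q1,q3,q4},{q1,q3,q5},{q1,q4,q7},{q5,q6,q7}} U2={{q3},{q5},{q1,q3},{q1,q5},{q2,q3},{q3,q4},{q3,q5},{q3,q7},{q5,q6},{q5,q7},{q1,q3,q4},{q1,q3,q5},{q2,q3,q4},{q3,q5,q7},{q5,q6,q7}} U3={{q4},{q1,q4},{q2,q4},{q3,q4},{q4,q7},{q1,q3,q4},{q1,q4,q7},{q2,q3,q4}} U4={{q2},{q7},{q1,q7},{q2,q3},{q2,q4},{q3,q7},{q4,q7},{q5,q7},{q6,q7},{q1,q4,q7},{q2,q3,q4},{q3,q5,q7},{q5,q6,q7}}
  U12={{q1,q3},{q1,q5},{q5,q6},{q1,q3,q4},{q1,q3,q5},{q5,q6,q7}} U13={{q1,q4},{q1,q3,q4},{q1,q4,q7}} U14={{q1,q7},{q6,q7},{q1,q4,q7},{q5,q6,q7}} U23={{q3,q4},{q1,q3,q4},{q2,q3,q4}} U24={{q2,q3},{q3,q7},{q5,q7},{q2,q3,q4},{q3,q5,q7},{q5,q6,q7}} U34={{q2,q4},{q4,q7},{q1,q4,q7},{q2,q3,q4}}
  U123={{q1,q3,q4}} U124={{q5,q6,q7}} U134={{q1,q4,q7}} U234={{q2,q3,q4}}
components per intersection:
  U1: {{q1},{q6},{q1,q3},{q1,q4},{q1,q5},{q1,q6},{q1,q7},{q5,q6},{q6,q7},{q1,q3,q4},{q1,q3,q5},{q1,q4,q7},{q5,q6,q7}}
  U2: {{q3},{q5},{q1,q3},{q1,q5},{q2,q3},{q3,q4},{q3,q5},{q3,q7},{q5,q6},{q5,q7},{q1,q3,q4},{q1,q3,q5},{q2,q3,q4},{q3,q5,q7},{q5,q6,q7}}
  U3: {{q4},{q1,q4},{q2,q4},{q3,q4},{q4,q7},{q1,q3,q4},{q1,q4,q7},{q2,q3,q4}}
  U4: {{q2},{q2,q3},{q2,q4},{q2,q3,q4}} {{q7},{q1,q7},{q3,q7},{q4,q7},{q5,q7},{q6,q7},{q1,q4,q7},{q3,q5,q7},{q5,q6,q7}}
  U12: {{q1,q3},{q1,q5},{q1,q3,q4},{q1,q3,q5}} {{q5,q6},{q5,q6,q7}}
  U13: {{q1,q4},{q1,q3,q4},{q1,q4,q7}}
  U14: {{q1,q7},{q1,q4,q7}} {{q6,q7},{q5,q6,q7}}
  U23: {{q3,q4},{q1,q3,q4},{q2,q3,q4}}
  U24: {{q2,q3},{q2,q3,q4}} {{q3,q7},{q5,q7},{q3,q5,q7},{q5,q6,q7}}
  U34: {{q2,q4},{q2,q3,q4}} {{q4,q7},{q1,q4,q7}}
  U123: {{q1,q3,q4}}
  U124: {{q5,q6,q7}}
  U134: {{q1,q4,q7}}
  U234: {{q2,q3,q4}}
C dims 5,10,4; δ0: rk 4, SNF 1^4; δ1: rk 4, SNF 1^4
Ȟ^0: (5−4)−0=1 ⇒ Z
Ȟ^1: (10−4)−4=2 ⇒ Z^2
Ȟ^2: (4−0)−4=0 ⇒ 0


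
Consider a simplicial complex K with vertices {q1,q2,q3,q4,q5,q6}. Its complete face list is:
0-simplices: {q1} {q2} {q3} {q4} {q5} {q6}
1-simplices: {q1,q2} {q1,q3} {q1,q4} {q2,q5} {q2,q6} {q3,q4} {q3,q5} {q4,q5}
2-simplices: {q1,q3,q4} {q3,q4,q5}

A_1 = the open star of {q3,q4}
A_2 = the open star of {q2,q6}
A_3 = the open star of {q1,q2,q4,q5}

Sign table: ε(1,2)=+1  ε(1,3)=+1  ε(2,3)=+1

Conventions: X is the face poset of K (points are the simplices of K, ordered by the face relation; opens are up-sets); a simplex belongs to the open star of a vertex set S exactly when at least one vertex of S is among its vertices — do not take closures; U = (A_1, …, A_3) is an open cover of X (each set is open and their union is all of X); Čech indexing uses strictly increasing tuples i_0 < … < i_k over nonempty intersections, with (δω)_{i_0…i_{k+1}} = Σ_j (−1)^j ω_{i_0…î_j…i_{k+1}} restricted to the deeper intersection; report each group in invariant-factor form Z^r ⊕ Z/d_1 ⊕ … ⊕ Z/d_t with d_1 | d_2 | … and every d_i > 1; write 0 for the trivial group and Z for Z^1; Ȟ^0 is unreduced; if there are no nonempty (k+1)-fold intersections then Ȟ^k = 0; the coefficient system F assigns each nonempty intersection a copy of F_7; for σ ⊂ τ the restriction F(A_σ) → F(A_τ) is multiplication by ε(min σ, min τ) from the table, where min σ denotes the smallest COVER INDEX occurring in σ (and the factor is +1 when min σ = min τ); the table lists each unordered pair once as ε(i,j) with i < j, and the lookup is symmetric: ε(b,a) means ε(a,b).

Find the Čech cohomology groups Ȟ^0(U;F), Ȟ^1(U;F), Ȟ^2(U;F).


cover nerve:
  A1={{q3},{q4},{q1,q3},{q1,q4},{q3,q4},{q3,q5},{q4,q5},{q1,q3,q4},{q3,q4,q5}} A2={{q2},{q6},{q1,q2},{q2,q5},{q2,q6}} A3={{q1},{q2},{q4},{q5},{q1,q2},{q1,q3},{q1,q4},{q2,q5},{q2,q6},{q3,q4},{q3,q5},{q4,q5},{q1,q3,q4},{q3,q4,q5}}
  A13={{q4},{q1,q3},{q1,q4},{q3,q4},{q3,q5},{q4,q5},{q1,q3,q4},{q3,q4,q5}} A23={{q2},{q1,q2},{q2,q5},{q2,q6}}
C dims 3,2; δ0: rk_F7 2
Ȟ^0: (3−2)−0=1 ⇒ Z/7
Ȟ^1: (2−0)−2=0 ⇒ 0
Ȟ^2: (0−0)−0=0 ⇒ 0

Ȟ^0 ≅ Z/7,  Ȟ^1 ≅ 0,  Ȟ^2 ≅ 0


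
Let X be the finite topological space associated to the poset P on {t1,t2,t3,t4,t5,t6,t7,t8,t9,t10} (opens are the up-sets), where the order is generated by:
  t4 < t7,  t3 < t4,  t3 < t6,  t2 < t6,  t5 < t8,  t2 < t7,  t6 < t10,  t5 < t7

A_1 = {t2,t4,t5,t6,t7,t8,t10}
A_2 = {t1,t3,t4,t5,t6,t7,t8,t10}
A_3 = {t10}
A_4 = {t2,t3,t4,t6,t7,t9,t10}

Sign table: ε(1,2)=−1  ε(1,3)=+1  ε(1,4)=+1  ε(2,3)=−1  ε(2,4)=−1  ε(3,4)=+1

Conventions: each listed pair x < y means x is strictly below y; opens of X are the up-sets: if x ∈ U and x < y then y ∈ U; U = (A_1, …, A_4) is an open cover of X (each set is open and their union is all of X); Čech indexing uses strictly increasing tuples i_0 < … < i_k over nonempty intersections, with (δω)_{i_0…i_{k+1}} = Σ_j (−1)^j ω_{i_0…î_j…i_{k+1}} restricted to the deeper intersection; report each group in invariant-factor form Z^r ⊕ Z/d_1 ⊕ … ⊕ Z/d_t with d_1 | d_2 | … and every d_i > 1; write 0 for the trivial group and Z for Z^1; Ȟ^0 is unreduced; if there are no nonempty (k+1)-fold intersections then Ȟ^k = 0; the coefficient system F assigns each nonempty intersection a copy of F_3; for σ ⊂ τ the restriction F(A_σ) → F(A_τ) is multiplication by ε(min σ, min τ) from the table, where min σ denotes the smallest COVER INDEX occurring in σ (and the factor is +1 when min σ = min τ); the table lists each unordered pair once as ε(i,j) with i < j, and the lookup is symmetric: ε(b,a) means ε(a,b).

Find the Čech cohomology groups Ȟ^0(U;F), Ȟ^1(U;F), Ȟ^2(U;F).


Ȟ^0(U;F) ≅ Z/3, Ȟ^1(U;F) ≅ 0, Ȟ^2(U;F) ≅ 0

nonempty overlaps:
  A12={t4,t5,t6,t7,t8,t10} A13={t10} A14={t2,t4,t6,t7,t10} A23={t10} A24={t3,t4,t6,t7,t10} A34={t10}
  A123={t10} A124={t4,t6,t7,t10} A134={t10} A234={t10}
  A1234={t10}
C dims 4,6,4,1; δ0: rk_F3 3; δ1: rk_F3 3; δ2: rk_F3 1
degree 0: 4−3−0 = 1 → Ȟ^0 ≅ Z/3
degree 1: 6−3−3 = 0 → Ȟ^1 ≅ 0
degree 2: 4−1−3 = 0 → Ȟ^2 ≅ 0


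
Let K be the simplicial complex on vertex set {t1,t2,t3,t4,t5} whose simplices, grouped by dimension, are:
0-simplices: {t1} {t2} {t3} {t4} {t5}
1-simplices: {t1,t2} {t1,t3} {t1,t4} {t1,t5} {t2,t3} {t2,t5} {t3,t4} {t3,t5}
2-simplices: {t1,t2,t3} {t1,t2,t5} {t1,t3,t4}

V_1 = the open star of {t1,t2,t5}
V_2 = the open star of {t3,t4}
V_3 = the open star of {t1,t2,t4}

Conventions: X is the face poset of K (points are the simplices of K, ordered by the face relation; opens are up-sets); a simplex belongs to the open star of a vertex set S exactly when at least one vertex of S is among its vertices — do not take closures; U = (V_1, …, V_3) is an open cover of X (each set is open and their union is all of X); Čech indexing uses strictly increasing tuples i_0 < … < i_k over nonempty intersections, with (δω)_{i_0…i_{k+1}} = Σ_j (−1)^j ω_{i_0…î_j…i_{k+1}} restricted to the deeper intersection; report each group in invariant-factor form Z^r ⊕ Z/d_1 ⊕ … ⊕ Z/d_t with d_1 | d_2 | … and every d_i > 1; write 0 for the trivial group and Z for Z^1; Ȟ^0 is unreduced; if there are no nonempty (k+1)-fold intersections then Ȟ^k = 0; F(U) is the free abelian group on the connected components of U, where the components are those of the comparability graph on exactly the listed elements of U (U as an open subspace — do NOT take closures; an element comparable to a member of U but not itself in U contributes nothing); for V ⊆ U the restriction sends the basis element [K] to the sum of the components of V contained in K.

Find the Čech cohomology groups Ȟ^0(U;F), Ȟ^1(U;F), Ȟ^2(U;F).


Ȟ^0 ≅ Z, Ȟ^1 ≅ Z, Ȟ^2 ≅ 0

nerve of the cover:
  V1={{t1},{t2},{t5},{t1,t2},{t1,t3},{t1,t4},{t1,t5},{t2,t3},{t2,t5},{t3,t5},{t1,t2,t3},{t1,t2,t5},{t1,t3,t4}} V2={{t3},{t4},{t1,t3},{t1,t4},{t2,t3},{t3,t4},{t3,t5},{t1,t2,t3},{t1,t3,t4}} V3={{t1},{t2},{t4},{t1,t2},{t1,t3},{t1,t4},{t1,t5},{t2,t3},{t2,t5},{t3,t4},{t1,t2,t3},{t1,t2,t5},{t1,t3,t4}}
  V12={{t1,t3},{t1,t4},{t2,t3},{t3,t5},{t1,t2,t3},{t1,t3,t4}} V13={{t1},{t2},{t1,t2},{t1,t3},{t1,t4},{t1,t5},{t2,t3},{t2,t5},{t1,t2,t3},{t1,t2,t5},{t1,t3,t4}} V23={{t4},{t1,t3},{t1,t4},{t2,t3},{t3,t4},{t1,t2,t3},{t1,t3,t4}}
  V123={{t1,t3},{t1,t4},{t2,t3},{t1,t2,t3},{t1,t3,t4}}
components per intersection:
  V1: {{t1},{t2},{t5},{t1,t2},{t1,t3},{t1,t4},{t1,t5},{t2,t3},{t2,t5},{t3,t5},{t1,t2,t3},{t1,t2,t5},{t1,t3,t4}}
  V2: {{t3},{t4},{t1,t3},{t1,t4},{t2,t3},{t3,t4},{t3,t5},{t1,t2,t3},{t1,t3,t4}}
  V3: {{t1},{t2},{t4},{t1,t2},{t1,t3},{t1,t4},{t1,t5},{t2,t3},{t2,t5},{t3,t4},{t1,t2,t3},{t1,t2,t5},{t1,t3,t4}}
  V12: {{t1,t3},{t1,t4},{t2,t3},{t1,t2,t3},{t1,t3,t4}} {{t3,t5}}
  V13: {{t1},{t2},{t1,t2},{t1,t3},{t1,t4},{t1,t5},{t2,t3},{t2,t5},{t1,t2,t3},{t1,t2,t5},{t1,t3,t4}}
  V23: {{t4},{t1,t3},{t1,t4},{t2,t3},{t3,t4},{t1,t2,t3},{t1,t3,t4}}
  V123: {{t1,t3},{t1,t4},{t2,t3},{t1,t2,t3},{t1,t3,t4}}
C dims 3,4,1; δ0: rk 2, SNF 1^2; δ1: rk 1, SNF 1^1
Ȟ^0 = (3 − 2) − 0 = 1, so Ȟ^0 ≅ Z
Ȟ^1 = (4 − 1) − 2 = 1, so Ȟ^1 ≅ Z
Ȟ^2 = (1 − 0) − 1 = 0, so Ȟ^2 ≅ 0


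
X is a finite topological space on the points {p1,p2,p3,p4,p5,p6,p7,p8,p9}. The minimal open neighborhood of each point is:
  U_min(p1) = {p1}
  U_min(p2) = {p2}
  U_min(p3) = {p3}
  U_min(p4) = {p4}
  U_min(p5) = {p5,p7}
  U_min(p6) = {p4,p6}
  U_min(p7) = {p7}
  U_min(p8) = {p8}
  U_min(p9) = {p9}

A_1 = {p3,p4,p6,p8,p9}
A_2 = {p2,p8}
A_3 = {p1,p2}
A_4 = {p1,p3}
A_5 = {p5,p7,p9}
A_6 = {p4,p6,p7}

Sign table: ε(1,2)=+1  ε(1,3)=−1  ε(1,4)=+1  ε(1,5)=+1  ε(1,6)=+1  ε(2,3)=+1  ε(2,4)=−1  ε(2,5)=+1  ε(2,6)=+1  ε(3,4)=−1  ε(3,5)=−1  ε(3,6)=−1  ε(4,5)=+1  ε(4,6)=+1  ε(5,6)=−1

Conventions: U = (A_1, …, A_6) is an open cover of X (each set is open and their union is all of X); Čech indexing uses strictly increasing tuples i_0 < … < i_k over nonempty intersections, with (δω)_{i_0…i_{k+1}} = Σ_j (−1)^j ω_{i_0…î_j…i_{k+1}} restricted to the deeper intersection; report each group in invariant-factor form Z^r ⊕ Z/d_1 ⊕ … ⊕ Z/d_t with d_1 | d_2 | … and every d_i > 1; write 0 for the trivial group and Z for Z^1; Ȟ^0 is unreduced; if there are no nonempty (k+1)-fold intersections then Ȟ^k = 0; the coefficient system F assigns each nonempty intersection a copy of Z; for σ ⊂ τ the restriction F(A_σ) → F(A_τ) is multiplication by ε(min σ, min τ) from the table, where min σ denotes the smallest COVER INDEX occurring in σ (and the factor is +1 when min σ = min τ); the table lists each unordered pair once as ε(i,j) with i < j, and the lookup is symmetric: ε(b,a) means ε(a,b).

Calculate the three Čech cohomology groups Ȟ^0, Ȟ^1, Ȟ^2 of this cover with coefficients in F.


Ȟ^0(U;F) ≅ 0,  Ȟ^1(U;F) ≅ Z ⊕ Z/2,  Ȟ^2(U;F) ≅ 0

cover nerve:
  A12={p8} A14={p3} A15={p9} A16={p4,p6} A23={p2} A34={p1} A56={p7}
C dims 6,7; δ0: rk 6, SNF 1^5·2
Ȟ^0: (6−6)−0=0 ⇒ 0
Ȟ^1: (7−0)−6=1 plus torsion [2] ⇒ Z ⊕ Z/2
Ȟ^2: (0−0)−0=0 ⇒ 0


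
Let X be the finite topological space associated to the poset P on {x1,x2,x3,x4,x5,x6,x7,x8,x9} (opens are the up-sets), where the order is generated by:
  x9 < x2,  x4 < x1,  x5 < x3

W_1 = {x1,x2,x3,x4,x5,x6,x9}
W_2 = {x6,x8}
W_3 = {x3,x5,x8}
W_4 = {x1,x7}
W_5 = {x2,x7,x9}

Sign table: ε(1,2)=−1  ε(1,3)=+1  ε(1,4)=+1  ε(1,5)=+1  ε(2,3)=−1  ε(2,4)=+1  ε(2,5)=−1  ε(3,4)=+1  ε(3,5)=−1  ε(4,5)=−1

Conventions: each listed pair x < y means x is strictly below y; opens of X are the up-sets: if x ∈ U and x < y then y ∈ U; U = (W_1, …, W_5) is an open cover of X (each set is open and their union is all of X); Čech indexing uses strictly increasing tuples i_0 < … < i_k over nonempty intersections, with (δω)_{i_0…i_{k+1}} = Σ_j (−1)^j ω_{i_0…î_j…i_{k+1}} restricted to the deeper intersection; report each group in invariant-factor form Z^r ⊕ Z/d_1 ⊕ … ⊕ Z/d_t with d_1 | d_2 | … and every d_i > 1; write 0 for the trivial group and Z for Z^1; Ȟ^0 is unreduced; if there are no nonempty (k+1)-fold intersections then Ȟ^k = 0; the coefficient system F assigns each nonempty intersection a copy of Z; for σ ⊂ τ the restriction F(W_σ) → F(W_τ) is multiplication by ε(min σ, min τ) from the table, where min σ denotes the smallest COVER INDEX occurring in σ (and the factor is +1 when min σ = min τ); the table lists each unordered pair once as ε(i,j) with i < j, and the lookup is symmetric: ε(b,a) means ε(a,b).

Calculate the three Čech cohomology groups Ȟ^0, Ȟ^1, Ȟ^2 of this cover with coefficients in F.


Ȟ^0 = 0, Ȟ^1 = Z ⊕ Z/2, Ȟ^2 = 0

nerve of the cover:
  W12={x6} W13={x3,x5} W14={x1} W15={x2,x9} W23={x8} W45={x7}
C dims 5,6; δ0: rk 5, SNF 1^4·2
Ȟ^0 = (5 − 5) − 0 = 0, so Ȟ^0 ≅ 0
Ȟ^1 = (6 − 0) − 5 = 1 plus torsion [2], so Ȟ^1 ≅ Z ⊕ Z/2
Ȟ^2 = (0 − 0) − 0 = 0, so Ȟ^2 ≅ 0


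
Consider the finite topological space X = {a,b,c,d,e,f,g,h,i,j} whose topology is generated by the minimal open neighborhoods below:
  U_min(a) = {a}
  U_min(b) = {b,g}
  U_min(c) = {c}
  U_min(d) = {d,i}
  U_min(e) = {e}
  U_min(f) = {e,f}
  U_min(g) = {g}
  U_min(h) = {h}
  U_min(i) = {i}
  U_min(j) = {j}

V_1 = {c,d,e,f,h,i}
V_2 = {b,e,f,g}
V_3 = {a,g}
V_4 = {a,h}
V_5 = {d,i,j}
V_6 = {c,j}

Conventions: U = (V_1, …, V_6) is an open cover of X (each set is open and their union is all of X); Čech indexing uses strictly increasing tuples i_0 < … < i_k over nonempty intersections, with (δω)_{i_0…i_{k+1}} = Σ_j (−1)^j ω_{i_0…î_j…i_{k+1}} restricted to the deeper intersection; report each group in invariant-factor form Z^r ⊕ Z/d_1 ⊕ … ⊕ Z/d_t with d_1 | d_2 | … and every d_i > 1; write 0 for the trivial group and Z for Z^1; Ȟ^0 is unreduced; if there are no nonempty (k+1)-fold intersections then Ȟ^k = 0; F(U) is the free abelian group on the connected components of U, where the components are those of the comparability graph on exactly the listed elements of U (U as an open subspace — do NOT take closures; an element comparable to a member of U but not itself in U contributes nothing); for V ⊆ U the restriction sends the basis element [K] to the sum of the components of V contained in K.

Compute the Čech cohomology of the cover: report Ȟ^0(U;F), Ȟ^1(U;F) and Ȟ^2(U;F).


nonempty intersections:
  V12={e,f} V14={h} V15={d,i} V16={c} V23={g} V34={a} V56={j}
components per intersection:
  V1: {c} {d,i} {e,f} {h}
  V2: {b,g} {e,f}
  V3: {a} {g}
  V4: {a} {h}
  V5: {d,i} {j}
  V6: {c} {j}
  V12: {e,f}
  V14: {h}
  V15: {d,i}
  V16: {c}
  V23: {g}
  V34: {a}
  V56: {j}
C dims 14,7; δ0: rk 7, SNF 1^7
Ȟ^0: (14−7)−0=7 ⇒ Z^7
Ȟ^1: (7−0)−7=0 ⇒ 0
Ȟ^2: (0−0)−0=0 ⇒ 0

Ȟ^0(U;F) ≅ Z^7, Ȟ^1(U;F) ≅ 0 and Ȟ^2(U;F) ≅ 0


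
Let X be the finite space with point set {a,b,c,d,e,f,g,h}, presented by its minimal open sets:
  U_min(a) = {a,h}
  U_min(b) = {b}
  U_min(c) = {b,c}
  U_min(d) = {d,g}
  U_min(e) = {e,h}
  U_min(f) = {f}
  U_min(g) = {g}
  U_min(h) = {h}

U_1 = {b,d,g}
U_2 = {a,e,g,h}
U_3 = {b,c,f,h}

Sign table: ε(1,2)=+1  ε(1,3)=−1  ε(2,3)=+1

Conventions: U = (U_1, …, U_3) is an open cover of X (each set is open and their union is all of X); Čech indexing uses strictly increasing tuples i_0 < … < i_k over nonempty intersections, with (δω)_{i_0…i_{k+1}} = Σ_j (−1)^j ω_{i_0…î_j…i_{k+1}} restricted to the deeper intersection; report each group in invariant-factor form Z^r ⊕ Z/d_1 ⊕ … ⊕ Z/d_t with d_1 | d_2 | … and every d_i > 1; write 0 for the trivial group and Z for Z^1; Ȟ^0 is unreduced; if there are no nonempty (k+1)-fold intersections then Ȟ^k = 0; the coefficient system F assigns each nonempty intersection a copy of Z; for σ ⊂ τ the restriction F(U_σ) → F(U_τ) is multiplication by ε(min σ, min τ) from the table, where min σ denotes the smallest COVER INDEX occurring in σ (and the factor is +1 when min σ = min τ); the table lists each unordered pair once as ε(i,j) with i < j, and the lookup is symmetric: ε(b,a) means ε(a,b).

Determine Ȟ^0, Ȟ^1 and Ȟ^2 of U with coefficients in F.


Ȟ^0 ≅ 0, Ȟ^1 ≅ Z/2 and Ȟ^2 ≅ 0

nerve of the cover:
  U12={g} U13={b} U23={h}
C dims 3,3; δ0: rk 3, SNF 1^2·2
Ȟ^0 = (3 − 3) − 0 = 0, so Ȟ^0 ≅ 0
Ȟ^1 = (3 − 0) − 3 = 0 plus torsion [2], so Ȟ^1 ≅ Z/2
Ȟ^2 = (0 − 0) − 0 = 0, so Ȟ^2 ≅ 0
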